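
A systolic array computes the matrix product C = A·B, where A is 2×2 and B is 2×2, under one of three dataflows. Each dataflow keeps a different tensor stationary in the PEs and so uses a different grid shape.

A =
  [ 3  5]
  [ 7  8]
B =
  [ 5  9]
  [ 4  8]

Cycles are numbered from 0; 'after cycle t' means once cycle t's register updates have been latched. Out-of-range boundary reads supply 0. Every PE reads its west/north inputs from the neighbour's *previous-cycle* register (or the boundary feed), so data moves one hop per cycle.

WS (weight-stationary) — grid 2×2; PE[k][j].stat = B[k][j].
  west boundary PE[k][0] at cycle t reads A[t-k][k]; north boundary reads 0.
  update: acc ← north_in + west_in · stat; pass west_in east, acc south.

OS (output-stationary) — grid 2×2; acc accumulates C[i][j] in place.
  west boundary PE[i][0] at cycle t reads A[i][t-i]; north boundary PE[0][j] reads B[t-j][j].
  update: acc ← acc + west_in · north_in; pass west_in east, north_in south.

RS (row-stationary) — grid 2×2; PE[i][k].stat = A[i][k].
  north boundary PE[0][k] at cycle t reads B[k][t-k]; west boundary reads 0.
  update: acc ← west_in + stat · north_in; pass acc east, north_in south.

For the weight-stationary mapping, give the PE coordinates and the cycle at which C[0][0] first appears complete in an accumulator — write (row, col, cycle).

(row, col, cycle) = (1, 0, 1)

WS — PE[1][0] is where C[0][0] collects:
  cycle 0: PE[1][0] → acc 0, east 0, south 0
  cycle 1: PE[1][0] → acc 35, east 5, south 35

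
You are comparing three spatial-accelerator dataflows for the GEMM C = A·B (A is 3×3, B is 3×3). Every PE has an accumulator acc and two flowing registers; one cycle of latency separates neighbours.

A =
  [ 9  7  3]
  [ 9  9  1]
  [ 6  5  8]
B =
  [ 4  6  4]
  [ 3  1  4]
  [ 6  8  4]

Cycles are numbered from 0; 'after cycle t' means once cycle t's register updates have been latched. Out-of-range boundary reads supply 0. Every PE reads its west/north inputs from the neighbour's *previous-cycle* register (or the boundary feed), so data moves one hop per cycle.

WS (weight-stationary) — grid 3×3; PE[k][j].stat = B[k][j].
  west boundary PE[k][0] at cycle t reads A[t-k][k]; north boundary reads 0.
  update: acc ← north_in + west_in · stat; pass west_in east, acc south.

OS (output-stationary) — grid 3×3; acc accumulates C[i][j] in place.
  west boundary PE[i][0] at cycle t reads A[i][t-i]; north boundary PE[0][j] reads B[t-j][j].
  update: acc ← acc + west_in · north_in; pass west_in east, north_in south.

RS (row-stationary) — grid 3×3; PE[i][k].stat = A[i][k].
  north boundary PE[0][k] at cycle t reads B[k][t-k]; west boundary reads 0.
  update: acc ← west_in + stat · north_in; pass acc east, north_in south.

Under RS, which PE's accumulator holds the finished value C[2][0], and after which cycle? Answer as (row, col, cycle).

Under RS, C[2][0] lands at PE[2][2]:
  [0] (2,2) acc=0 (h:0 v:0)
  [1] (2,2) acc=0 (h:0 v:0)
  [2] (2,2) acc=0 (h:0 v:0)
  [3] (2,2) acc=0 (h:0 v:0)
  [4] (2,2) acc=87 (h:87 v:6)

(row, col, cycle) = (2, 2, 4)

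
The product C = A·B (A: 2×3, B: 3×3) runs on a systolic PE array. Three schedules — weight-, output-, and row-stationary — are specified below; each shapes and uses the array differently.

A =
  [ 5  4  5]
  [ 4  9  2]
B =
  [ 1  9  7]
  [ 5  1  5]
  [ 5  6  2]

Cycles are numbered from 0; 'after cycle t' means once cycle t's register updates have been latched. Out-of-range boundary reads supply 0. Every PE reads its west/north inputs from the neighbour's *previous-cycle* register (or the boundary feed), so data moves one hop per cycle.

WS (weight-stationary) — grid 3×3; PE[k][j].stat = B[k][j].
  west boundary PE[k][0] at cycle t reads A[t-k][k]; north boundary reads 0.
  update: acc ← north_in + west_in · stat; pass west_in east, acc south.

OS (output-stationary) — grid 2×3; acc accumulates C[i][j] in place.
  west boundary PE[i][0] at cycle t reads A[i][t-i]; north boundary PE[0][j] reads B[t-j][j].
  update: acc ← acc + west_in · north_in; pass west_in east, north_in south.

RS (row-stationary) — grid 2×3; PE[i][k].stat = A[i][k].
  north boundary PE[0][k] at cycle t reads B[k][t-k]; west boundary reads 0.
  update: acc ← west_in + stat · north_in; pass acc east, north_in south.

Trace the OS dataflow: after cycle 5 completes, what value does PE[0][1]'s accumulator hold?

PE[0][1].acc = 79

OS (2×3). Following PE[0][1] plus its west/north inputs:
  [0] (0,0) acc=5 (h:5 v:1)
  [0] (0,1) acc=0 (h:0 v:0)
  [1] (0,0) acc=25 (h:4 v:5)
  [1] (0,1) acc=45 (h:5 v:9)
  [2] (0,0) acc=50 (h:5 v:5)
  [2] (0,1) acc=49 (h:4 v:1)
  [3] (0,0) acc=50 (h:0 v:0)
  [3] (0,1) acc=79 (h:5 v:6)
  [4] (0,0) acc=50 (h:0 v:0)
  [4] (0,1) acc=79 (h:0 v:0)
  [5] (0,0) acc=50 (h:0 v:0)
  [5] (0,1) acc=79 (h:0 v:0)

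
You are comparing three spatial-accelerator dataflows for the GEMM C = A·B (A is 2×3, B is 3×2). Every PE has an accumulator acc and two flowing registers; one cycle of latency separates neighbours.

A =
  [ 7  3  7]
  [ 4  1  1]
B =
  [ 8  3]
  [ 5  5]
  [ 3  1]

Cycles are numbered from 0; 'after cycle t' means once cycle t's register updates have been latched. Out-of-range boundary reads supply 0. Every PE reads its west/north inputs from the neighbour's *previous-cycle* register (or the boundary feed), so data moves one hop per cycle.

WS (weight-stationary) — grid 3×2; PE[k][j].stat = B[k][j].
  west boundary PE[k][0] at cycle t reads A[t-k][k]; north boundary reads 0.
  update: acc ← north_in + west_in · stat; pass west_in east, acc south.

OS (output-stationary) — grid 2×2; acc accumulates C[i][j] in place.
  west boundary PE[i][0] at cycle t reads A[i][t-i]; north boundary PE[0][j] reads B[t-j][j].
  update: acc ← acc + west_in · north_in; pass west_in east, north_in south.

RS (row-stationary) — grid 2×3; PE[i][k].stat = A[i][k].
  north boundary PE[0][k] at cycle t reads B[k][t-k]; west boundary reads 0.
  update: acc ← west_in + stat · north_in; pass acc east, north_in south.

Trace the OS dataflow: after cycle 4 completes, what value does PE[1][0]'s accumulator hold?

OS on a 2×2 grid — tracing PE[1][0] and its feeders:
  step 0 · PE0,0: acc=56; fwd→7 fwd↓8
  step 0 · PE1,0: acc=0; fwd→0 fwd↓0
  step 1 · PE0,0: acc=71; fwd→3 fwd↓5
  step 1 · PE1,0: acc=32; fwd→4 fwd↓8
  step 2 · PE0,0: acc=92; fwd→7 fwd↓3
  step 2 · PE1,0: acc=37; fwd→1 fwd↓5
  step 3 · PE0,0: acc=92; fwd→0 fwd↓0
  step 3 · PE1,0: acc=40; fwd→1 fwd↓3
  step 4 · PE0,0: acc=92; fwd→0 fwd↓0
  step 4 · PE1,0: acc=40; fwd→0 fwd↓0

PE[1][0].acc = 40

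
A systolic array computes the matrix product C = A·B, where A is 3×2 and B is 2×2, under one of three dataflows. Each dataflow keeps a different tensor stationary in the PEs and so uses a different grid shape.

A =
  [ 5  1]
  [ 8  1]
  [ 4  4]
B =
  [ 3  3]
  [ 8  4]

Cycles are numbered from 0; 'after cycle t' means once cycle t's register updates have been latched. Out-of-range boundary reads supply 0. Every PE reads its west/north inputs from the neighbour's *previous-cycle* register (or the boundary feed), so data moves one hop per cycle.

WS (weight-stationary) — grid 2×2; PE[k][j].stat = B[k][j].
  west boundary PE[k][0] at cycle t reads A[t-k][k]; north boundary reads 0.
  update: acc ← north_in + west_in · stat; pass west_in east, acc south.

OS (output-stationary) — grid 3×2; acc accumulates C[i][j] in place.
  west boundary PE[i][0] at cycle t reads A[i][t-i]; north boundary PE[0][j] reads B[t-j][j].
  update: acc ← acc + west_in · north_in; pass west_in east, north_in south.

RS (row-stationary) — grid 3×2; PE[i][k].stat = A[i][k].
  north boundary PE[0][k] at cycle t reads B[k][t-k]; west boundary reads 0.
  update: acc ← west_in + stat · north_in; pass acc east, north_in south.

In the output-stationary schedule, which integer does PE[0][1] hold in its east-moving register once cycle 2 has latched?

Tracing OS — 3×2 array, target PE[0][1]:
  t=0 PE[0][0]: acc=15 h=5 v=3
  t=0 PE[0][1]: acc=0 h=0 v=0
  t=1 PE[0][0]: acc=23 h=1 v=8
  t=1 PE[0][1]: acc=15 h=5 v=3
  t=2 PE[0][0]: acc=23 h=0 v=0
  t=2 PE[0][1]: acc=19 h=1 v=4

register = 1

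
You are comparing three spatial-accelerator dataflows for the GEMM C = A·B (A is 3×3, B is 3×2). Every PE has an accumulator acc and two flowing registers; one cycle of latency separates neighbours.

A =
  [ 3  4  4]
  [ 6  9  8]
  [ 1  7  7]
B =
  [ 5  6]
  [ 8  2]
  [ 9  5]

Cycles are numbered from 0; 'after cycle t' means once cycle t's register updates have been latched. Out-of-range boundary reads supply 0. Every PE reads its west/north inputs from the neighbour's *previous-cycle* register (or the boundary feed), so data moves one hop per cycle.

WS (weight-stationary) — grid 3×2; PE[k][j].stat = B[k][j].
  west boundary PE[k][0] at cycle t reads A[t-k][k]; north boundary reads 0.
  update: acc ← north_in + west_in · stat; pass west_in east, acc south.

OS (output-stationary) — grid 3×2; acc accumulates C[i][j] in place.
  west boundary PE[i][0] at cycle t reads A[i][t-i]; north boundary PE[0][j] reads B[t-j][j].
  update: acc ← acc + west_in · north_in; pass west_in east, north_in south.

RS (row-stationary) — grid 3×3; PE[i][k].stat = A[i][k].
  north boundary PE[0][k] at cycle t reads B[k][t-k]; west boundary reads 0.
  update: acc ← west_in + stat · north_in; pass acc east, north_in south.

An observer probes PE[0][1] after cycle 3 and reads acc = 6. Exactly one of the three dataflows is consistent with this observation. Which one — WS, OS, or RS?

WS [3×2] PE[0][1] across cycles:
  0: (0,1).acc=0  regs=<0,0>
  1: (0,1).acc=18  regs=<3,18>
  2: (0,1).acc=36  regs=<6,36>
  3: (0,1).acc=6  regs=<1,6>
OS [3×2] PE[0][1] across cycles:
  0: (0,1).acc=0  regs=<0,0>
  1: (0,1).acc=18  regs=<3,6>
  2: (0,1).acc=26  regs=<4,2>
  3: (0,1).acc=46  regs=<4,5>
RS [3×3] PE[0][1] across cycles:
  0: (0,1).acc=0  regs=<0,0>
  1: (0,1).acc=47  regs=<47,8>
  2: (0,1).acc=26  regs=<26,2>
  3: (0,1).acc=0  regs=<0,0>

dataflow = WS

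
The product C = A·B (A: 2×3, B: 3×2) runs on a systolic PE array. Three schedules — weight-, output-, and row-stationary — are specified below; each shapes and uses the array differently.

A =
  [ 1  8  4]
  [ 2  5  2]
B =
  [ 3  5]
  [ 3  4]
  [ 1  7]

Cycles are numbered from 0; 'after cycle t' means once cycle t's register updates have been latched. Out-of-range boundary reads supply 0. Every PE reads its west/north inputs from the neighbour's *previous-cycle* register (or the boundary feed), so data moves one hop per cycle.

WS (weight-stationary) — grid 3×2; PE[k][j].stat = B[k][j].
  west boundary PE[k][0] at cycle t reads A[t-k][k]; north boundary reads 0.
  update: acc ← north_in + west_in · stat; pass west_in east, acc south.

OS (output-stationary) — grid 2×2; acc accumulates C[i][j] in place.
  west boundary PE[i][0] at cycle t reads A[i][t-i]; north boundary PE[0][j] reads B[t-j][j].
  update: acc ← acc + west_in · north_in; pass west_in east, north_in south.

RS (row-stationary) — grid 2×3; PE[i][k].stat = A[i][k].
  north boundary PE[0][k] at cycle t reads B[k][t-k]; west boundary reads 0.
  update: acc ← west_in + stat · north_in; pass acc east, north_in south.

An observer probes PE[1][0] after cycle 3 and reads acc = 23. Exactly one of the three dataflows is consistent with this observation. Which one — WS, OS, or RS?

WS (3×2 grid), PE[1][0]:
  cycle 0: PE[1][0] → acc 0, east 0, south 0
  cycle 1: PE[1][0] → acc 27, east 8, south 27
  cycle 2: PE[1][0] → acc 21, east 5, south 21
  cycle 3: PE[1][0] → acc 0, east 0, south 0
OS (2×2 grid), PE[1][0]:
  cycle 0: PE[1][0] → acc 0, east 0, south 0
  cycle 1: PE[1][0] → acc 6, east 2, south 3
  cycle 2: PE[1][0] → acc 21, east 5, south 3
  cycle 3: PE[1][0] → acc 23, east 2, south 1
RS (2×3 grid), PE[1][0]:
  cycle 0: PE[1][0] → acc 0, east 0, south 0
  cycle 1: PE[1][0] → acc 6, east 6, south 3
  cycle 2: PE[1][0] → acc 10, east 10, south 5
  cycle 3: PE[1][0] → acc 0, east 0, south 0

dataflow = OS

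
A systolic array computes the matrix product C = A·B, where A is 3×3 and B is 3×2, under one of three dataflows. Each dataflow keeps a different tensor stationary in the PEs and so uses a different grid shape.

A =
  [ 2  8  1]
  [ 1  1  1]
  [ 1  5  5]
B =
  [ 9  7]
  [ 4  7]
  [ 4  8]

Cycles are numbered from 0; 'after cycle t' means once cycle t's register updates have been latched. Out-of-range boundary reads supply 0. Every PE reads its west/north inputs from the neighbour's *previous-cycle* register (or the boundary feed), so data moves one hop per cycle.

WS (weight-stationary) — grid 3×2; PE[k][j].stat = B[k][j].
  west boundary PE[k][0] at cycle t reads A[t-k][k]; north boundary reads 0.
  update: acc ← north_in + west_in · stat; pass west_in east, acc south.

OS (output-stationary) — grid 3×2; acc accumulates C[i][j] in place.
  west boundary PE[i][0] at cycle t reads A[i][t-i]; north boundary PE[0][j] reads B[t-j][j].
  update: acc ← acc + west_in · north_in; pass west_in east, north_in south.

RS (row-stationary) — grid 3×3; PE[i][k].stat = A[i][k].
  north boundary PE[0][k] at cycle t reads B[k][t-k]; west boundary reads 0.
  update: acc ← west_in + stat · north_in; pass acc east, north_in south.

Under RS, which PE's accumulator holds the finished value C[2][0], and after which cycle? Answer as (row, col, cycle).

RS: C[2][0] accumulates in PE[2][2]:
  step 0 · PE2,2: acc=0; fwd→0 fwd↓0
  step 1 · PE2,2: acc=0; fwd→0 fwd↓0
  step 2 · PE2,2: acc=0; fwd→0 fwd↓0
  step 3 · PE2,2: acc=0; fwd→0 fwd↓0
  step 4 · PE2,2: acc=49; fwd→49 fwd↓4

(row, col, cycle) = (2, 2, 4)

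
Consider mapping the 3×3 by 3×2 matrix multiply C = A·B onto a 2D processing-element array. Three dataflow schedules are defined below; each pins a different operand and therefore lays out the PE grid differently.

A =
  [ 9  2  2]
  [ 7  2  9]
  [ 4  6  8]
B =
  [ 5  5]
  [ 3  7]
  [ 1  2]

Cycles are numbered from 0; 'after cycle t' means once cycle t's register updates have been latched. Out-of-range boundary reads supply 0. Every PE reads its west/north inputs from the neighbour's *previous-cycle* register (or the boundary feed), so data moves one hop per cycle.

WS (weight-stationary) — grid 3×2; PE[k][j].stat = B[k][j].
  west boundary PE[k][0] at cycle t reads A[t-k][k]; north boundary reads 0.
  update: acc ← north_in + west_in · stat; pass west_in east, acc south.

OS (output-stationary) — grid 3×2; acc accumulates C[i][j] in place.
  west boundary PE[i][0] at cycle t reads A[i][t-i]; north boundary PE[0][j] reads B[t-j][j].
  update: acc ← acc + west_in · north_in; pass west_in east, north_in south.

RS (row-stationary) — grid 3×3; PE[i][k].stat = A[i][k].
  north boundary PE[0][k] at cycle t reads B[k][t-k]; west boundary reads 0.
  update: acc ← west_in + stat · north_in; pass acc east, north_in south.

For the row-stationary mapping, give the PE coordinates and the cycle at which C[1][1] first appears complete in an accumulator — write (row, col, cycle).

RS — PE[1][2] is where C[1][1] collects:
  after 0 — PE[1][2] acc=0, pass-E 0, pass-S 0
  after 1 — PE[1][2] acc=0, pass-E 0, pass-S 0
  after 2 — PE[1][2] acc=0, pass-E 0, pass-S 0
  after 3 — PE[1][2] acc=50, pass-E 50, pass-S 1
  after 4 — PE[1][2] acc=67, pass-E 67, pass-S 2

(row, col, cycle) = (1, 2, 4)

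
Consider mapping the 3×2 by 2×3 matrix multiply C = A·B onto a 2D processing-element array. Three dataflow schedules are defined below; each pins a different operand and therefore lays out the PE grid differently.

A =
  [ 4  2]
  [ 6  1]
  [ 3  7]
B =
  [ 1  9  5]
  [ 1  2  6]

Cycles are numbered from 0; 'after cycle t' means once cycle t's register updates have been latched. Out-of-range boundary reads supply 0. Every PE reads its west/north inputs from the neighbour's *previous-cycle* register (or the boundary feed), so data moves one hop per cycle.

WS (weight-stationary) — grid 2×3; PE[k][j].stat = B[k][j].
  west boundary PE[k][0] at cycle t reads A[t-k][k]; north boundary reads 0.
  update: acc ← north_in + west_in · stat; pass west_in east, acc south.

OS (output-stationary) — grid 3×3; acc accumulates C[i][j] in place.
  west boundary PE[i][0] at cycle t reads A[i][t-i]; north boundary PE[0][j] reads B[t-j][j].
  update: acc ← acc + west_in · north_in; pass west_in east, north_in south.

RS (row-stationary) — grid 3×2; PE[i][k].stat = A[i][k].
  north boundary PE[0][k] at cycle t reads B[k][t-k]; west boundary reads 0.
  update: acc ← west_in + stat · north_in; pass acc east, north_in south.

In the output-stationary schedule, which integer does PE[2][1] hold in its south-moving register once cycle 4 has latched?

register = 2

OS on a 3×3 grid — tracing PE[2][1] and its feeders:
  after 0 — PE[1][1] acc=0, pass-E 0, pass-S 0
  after 0 — PE[2][0] acc=0, pass-E 0, pass-S 0
  after 0 — PE[2][1] acc=0, pass-E 0, pass-S 0
  after 1 — PE[1][1] acc=0, pass-E 0, pass-S 0
  after 1 — PE[2][0] acc=0, pass-E 0, pass-S 0
  after 1 — PE[2][1] acc=0, pass-E 0, pass-S 0
  after 2 — PE[1][1] acc=54, pass-E 6, pass-S 9
  after 2 — PE[2][0] acc=3, pass-E 3, pass-S 1
  after 2 — PE[2][1] acc=0, pass-E 0, pass-S 0
  after 3 — PE[1][1] acc=56, pass-E 1, pass-S 2
  after 3 — PE[2][0] acc=10, pass-E 7, pass-S 1
  after 3 — PE[2][1] acc=27, pass-E 3, pass-S 9
  after 4 — PE[1][1] acc=56, pass-E 0, pass-S 0
  after 4 — PE[2][0] acc=10, pass-E 0, pass-S 0
  after 4 — PE[2][1] acc=41, pass-E 7, pass-S 2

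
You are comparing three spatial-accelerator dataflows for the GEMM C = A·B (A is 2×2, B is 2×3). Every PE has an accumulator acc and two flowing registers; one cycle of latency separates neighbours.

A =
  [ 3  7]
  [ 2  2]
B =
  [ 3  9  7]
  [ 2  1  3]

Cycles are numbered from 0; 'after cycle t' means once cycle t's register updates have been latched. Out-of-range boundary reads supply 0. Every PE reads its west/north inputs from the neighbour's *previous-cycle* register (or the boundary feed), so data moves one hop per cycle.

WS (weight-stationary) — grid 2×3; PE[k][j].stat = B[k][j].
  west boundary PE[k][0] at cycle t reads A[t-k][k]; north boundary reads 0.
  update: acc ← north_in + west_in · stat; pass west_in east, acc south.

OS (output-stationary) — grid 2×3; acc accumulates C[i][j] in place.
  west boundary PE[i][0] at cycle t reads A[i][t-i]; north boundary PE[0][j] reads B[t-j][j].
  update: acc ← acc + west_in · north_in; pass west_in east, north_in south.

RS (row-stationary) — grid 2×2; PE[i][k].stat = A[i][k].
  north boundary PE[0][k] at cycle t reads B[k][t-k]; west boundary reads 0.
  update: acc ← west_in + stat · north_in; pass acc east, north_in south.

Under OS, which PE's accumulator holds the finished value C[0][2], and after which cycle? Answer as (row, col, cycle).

OS: C[0][2] accumulates in PE[0][2]:
  after 0 — PE[0][2] acc=0, pass-E 0, pass-S 0
  after 1 — PE[0][2] acc=0, pass-E 0, pass-S 0
  after 2 — PE[0][2] acc=21, pass-E 3, pass-S 7
  after 3 — PE[0][2] acc=42, pass-E 7, pass-S 3

(row, col, cycle) = (0, 2, 3)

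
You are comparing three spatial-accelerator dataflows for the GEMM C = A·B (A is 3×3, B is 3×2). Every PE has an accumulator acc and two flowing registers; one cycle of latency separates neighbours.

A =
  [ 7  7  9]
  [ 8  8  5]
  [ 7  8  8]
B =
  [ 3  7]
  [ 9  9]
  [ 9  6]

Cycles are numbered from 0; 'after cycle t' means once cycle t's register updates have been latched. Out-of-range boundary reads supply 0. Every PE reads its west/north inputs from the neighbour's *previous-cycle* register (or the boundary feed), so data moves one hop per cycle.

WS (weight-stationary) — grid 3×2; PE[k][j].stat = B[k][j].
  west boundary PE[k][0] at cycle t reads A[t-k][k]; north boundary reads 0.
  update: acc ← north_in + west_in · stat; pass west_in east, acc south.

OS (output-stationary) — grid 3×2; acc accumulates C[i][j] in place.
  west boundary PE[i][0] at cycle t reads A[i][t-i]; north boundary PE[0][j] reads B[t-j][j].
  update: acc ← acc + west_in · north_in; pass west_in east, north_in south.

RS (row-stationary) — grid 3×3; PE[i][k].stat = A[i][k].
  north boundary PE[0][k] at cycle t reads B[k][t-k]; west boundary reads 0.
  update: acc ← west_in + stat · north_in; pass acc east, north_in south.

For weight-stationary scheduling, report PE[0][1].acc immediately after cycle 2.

PE[0][1].acc = 56

WS on a 3×2 grid — tracing PE[0][1] and its feeders:
  after 0 — PE[0][0] acc=21, pass-E 7, pass-S 21
  after 0 — PE[0][1] acc=0, pass-E 0, pass-S 0
  after 1 — PE[0][0] acc=24, pass-E 8, pass-S 24
  after 1 — PE[0][1] acc=49, pass-E 7, pass-S 49
  after 2 — PE[0][0] acc=21, pass-E 7, pass-S 21
  after 2 — PE[0][1] acc=56, pass-E 8, pass-S 56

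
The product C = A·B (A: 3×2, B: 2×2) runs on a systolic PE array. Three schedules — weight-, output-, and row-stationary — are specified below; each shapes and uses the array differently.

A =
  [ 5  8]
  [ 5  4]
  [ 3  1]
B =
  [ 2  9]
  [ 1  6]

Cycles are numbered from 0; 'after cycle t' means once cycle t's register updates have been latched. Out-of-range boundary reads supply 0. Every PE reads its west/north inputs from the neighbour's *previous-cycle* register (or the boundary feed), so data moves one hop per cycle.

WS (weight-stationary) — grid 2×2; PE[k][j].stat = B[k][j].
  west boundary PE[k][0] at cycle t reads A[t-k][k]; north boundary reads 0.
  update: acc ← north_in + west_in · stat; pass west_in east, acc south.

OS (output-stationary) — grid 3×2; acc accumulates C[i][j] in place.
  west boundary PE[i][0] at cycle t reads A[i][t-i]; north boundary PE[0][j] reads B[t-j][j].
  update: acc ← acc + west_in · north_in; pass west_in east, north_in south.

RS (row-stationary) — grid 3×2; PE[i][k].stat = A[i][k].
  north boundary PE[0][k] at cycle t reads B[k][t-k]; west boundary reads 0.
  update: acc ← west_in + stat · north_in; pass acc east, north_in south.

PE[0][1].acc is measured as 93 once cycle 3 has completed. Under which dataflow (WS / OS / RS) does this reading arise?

WS (2×2 grid), PE[0][1]:
  c0 r0c1: 0 / 0 / 0
  c1 r0c1: 45 / 5 / 45
  c2 r0c1: 45 / 5 / 45
  c3 r0c1: 27 / 3 / 27
OS (3×2 grid), PE[0][1]:
  c0 r0c1: 0 / 0 / 0
  c1 r0c1: 45 / 5 / 9
  c2 r0c1: 93 / 8 / 6
  c3 r0c1: 93 / 0 / 0
RS (3×2 grid), PE[0][1]:
  c0 r0c1: 0 / 0 / 0
  c1 r0c1: 18 / 18 / 1
  c2 r0c1: 93 / 93 / 6
  c3 r0c1: 0 / 0 / 0

dataflow = OS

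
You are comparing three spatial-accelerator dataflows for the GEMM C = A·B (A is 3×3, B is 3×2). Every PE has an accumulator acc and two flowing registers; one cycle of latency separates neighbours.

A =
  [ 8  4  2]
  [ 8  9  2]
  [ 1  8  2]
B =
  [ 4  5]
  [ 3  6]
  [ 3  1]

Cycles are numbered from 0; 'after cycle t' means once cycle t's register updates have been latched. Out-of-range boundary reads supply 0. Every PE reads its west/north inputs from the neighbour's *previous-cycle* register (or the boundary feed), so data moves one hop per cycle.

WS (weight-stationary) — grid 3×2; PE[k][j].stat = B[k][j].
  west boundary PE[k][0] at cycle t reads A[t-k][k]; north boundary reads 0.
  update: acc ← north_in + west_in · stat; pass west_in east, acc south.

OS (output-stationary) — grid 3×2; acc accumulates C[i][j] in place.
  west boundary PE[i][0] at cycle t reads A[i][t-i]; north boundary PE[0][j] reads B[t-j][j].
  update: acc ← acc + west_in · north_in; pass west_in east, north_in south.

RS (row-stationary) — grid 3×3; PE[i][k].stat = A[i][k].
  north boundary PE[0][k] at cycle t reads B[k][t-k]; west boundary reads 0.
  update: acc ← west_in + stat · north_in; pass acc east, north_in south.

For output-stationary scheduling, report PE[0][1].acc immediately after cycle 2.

PE[0][1].acc = 64

OS (3×2). Following PE[0][1] plus its west/north inputs:
  c0 r0c0: 32 / 8 / 4
  c0 r0c1: 0 / 0 / 0
  c1 r0c0: 44 / 4 / 3
  c1 r0c1: 40 / 8 / 5
  c2 r0c0: 50 / 2 / 3
  c2 r0c1: 64 / 4 / 6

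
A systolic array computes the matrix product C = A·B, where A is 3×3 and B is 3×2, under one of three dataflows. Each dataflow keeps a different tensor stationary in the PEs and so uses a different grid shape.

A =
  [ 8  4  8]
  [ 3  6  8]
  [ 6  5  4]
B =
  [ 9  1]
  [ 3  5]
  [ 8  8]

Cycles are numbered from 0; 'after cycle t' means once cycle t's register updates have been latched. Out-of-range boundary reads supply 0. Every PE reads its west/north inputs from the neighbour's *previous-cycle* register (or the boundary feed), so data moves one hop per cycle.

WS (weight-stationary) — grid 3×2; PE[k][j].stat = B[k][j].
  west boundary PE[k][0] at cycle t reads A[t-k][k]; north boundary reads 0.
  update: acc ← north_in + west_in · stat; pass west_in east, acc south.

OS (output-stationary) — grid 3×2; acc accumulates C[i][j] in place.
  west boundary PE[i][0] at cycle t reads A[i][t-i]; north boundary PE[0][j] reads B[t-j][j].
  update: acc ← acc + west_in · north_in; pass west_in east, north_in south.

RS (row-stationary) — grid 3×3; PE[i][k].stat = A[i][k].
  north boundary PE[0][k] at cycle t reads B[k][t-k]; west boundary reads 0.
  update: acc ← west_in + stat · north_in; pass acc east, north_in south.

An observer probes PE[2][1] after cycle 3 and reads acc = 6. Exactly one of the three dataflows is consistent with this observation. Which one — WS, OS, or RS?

Under WS (3×2), PE[2][1]:
  after 0 — PE[2][1] acc=0, pass-E 0, pass-S 0
  after 1 — PE[2][1] acc=0, pass-E 0, pass-S 0
  after 2 — PE[2][1] acc=0, pass-E 0, pass-S 0
  after 3 — PE[2][1] acc=92, pass-E 8, pass-S 92
Under OS (3×2), PE[2][1]:
  after 0 — PE[2][1] acc=0, pass-E 0, pass-S 0
  after 1 — PE[2][1] acc=0, pass-E 0, pass-S 0
  after 2 — PE[2][1] acc=0, pass-E 0, pass-S 0
  after 3 — PE[2][1] acc=6, pass-E 6, pass-S 1
Under RS (3×3), PE[2][1]:
  after 0 — PE[2][1] acc=0, pass-E 0, pass-S 0
  after 1 — PE[2][1] acc=0, pass-E 0, pass-S 0
  after 2 — PE[2][1] acc=0, pass-E 0, pass-S 0
  after 3 — PE[2][1] acc=69, pass-E 69, pass-S 3

dataflow = OS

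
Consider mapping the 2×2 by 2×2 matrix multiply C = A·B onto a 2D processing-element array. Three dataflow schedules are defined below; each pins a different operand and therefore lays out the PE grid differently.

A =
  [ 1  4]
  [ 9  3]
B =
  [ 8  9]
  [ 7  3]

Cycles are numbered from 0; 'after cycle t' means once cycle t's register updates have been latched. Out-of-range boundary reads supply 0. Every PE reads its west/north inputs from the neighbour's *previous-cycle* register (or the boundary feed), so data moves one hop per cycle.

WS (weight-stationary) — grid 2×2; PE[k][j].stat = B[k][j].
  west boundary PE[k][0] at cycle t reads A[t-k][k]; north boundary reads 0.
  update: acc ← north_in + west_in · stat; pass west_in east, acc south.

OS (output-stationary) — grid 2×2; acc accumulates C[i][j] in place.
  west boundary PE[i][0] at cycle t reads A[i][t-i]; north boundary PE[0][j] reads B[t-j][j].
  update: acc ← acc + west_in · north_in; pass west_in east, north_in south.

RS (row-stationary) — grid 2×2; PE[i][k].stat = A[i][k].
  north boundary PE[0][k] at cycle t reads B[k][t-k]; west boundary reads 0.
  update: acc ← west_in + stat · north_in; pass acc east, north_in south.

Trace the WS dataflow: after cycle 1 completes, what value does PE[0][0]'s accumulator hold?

WS (2×2). Following PE[0][0] plus its west/north inputs:
  t=0 PE[0][0]: acc=8 h=1 v=8
  t=1 PE[0][0]: acc=72 h=9 v=72

PE[0][0].acc = 72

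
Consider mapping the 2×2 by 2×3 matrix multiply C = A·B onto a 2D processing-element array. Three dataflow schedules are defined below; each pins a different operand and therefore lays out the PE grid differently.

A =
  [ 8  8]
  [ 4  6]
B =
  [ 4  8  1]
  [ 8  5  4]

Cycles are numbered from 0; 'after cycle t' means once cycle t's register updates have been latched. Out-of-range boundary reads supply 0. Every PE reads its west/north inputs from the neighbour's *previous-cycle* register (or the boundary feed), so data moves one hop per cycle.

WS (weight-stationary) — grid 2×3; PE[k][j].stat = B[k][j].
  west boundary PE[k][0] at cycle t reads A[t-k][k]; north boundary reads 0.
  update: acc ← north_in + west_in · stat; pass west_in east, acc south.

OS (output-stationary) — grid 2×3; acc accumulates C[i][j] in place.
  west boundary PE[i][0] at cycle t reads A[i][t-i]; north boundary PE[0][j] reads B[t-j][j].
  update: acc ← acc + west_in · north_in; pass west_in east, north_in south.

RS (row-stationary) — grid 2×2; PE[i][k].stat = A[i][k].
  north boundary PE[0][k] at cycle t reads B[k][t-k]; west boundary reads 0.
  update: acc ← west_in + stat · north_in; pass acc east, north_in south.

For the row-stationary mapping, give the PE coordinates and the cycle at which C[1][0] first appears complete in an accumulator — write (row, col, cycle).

RS — PE[1][1] is where C[1][0] collects:
  step 0 · PE1,1: acc=0; fwd→0 fwd↓0
  step 1 · PE1,1: acc=0; fwd→0 fwd↓0
  step 2 · PE1,1: acc=64; fwd→64 fwd↓8

(row, col, cycle) = (1, 1, 2)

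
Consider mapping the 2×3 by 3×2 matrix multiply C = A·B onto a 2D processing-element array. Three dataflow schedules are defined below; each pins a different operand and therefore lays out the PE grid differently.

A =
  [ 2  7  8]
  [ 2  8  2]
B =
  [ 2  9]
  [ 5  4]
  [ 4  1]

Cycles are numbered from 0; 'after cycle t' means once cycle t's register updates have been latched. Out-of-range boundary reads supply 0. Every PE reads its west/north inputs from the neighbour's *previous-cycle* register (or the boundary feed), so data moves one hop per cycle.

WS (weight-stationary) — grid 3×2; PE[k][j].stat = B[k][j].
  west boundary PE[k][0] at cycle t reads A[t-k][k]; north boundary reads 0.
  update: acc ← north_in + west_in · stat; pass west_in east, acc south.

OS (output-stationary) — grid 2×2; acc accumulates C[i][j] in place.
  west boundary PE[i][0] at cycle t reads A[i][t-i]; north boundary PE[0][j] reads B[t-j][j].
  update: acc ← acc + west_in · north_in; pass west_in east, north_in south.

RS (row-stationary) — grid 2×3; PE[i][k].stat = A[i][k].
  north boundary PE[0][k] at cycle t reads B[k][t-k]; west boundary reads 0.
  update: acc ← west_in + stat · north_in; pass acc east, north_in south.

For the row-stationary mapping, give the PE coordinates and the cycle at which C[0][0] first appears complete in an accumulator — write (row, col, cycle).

(row, col, cycle) = (0, 2, 2)

RS: C[0][0] accumulates in PE[0][2]:
  t=0 PE[0][2]: acc=0 h=0 v=0
  t=1 PE[0][2]: acc=0 h=0 v=0
  t=2 PE[0][2]: acc=71 h=71 v=4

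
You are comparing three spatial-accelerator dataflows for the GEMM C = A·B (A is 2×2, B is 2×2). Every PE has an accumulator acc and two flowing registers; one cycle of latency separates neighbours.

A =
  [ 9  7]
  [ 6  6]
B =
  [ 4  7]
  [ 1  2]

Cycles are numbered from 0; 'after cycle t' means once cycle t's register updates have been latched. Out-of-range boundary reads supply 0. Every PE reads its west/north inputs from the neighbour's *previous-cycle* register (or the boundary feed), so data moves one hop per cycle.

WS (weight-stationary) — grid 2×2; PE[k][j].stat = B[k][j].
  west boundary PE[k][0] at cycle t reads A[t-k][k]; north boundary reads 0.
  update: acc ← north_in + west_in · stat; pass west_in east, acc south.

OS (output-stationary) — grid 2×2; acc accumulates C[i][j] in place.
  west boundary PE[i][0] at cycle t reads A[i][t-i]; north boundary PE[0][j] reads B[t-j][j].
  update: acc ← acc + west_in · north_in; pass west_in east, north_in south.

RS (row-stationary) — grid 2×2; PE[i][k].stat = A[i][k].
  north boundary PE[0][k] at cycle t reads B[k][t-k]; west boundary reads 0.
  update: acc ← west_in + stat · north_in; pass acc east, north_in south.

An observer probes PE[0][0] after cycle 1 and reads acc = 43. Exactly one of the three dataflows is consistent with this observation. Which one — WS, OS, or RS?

Under WS (2×2), PE[0][0]:
  step 0 · PE0,0: acc=36; fwd→9 fwd↓36
  step 1 · PE0,0: acc=24; fwd→6 fwd↓24
Under OS (2×2), PE[0][0]:
  step 0 · PE0,0: acc=36; fwd→9 fwd↓4
  step 1 · PE0,0: acc=43; fwd→7 fwd↓1
Under RS (2×2), PE[0][0]:
  step 0 · PE0,0: acc=36; fwd→36 fwd↓4
  step 1 · PE0,0: acc=63; fwd→63 fwd↓7

dataflow = OS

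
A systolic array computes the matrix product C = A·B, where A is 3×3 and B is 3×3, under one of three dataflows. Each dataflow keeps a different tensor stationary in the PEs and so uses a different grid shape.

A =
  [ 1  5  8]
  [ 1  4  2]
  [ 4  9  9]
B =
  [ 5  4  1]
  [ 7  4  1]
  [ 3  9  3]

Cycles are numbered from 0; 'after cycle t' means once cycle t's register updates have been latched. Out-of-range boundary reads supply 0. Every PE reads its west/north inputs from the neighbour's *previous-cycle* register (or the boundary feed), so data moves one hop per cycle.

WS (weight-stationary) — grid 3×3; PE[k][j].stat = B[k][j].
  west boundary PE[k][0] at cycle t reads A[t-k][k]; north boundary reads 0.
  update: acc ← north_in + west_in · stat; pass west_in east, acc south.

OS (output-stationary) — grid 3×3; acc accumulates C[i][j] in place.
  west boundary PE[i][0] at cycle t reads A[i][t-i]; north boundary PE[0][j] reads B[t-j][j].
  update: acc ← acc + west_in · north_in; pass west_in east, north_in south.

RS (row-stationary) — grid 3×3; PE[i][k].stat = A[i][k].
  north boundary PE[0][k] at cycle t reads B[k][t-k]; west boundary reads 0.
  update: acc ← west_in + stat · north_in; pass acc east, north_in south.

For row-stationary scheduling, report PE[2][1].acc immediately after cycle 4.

PE[2][1].acc = 52

RS 3×3: PE[2][1] cycle-by-cycle (with neighbour feeds):
  @0  [1,1]  acc 0  |  →0  ↓0
  @0  [2,0]  acc 0  |  →0  ↓0
  @0  [2,1]  acc 0  |  →0  ↓0
  @1  [1,1]  acc 0  |  →0  ↓0
  @1  [2,0]  acc 0  |  →0  ↓0
  @1  [2,1]  acc 0  |  →0  ↓0
  @2  [1,1]  acc 33  |  →33  ↓7
  @2  [2,0]  acc 20  |  →20  ↓5
  @2  [2,1]  acc 0  |  →0  ↓0
  @3  [1,1]  acc 20  |  →20  ↓4
  @3  [2,0]  acc 16  |  →16  ↓4
  @3  [2,1]  acc 83  |  →83  ↓7
  @4  [1,1]  acc 5  |  →5  ↓1
  @4  [2,0]  acc 4  |  →4  ↓1
  @4  [2,1]  acc 52  |  →52  ↓4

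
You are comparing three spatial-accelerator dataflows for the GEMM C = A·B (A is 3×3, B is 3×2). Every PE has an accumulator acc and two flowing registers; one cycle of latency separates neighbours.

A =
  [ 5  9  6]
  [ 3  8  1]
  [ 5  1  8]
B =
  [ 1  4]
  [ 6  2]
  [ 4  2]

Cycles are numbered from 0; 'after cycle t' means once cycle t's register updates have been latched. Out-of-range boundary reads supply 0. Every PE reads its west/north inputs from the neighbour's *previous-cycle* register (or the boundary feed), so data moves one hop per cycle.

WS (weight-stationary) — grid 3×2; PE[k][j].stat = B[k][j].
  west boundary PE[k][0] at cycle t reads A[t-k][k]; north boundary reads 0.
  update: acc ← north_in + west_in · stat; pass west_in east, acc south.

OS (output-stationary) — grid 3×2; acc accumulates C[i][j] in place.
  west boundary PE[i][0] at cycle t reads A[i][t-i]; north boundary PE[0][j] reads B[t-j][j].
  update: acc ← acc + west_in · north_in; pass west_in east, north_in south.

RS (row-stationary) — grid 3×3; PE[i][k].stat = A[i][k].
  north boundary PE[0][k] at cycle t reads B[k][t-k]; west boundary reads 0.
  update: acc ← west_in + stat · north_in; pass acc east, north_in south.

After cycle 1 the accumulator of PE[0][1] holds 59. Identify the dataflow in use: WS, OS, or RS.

WS [3×2] PE[0][1] across cycles:
  c0 r0c1: 0 / 0 / 0
  c1 r0c1: 20 / 5 / 20
OS [3×2] PE[0][1] across cycles:
  c0 r0c1: 0 / 0 / 0
  c1 r0c1: 20 / 5 / 4
RS [3×3] PE[0][1] across cycles:
  c0 r0c1: 0 / 0 / 0
  c1 r0c1: 59 / 59 / 6

dataflow = RS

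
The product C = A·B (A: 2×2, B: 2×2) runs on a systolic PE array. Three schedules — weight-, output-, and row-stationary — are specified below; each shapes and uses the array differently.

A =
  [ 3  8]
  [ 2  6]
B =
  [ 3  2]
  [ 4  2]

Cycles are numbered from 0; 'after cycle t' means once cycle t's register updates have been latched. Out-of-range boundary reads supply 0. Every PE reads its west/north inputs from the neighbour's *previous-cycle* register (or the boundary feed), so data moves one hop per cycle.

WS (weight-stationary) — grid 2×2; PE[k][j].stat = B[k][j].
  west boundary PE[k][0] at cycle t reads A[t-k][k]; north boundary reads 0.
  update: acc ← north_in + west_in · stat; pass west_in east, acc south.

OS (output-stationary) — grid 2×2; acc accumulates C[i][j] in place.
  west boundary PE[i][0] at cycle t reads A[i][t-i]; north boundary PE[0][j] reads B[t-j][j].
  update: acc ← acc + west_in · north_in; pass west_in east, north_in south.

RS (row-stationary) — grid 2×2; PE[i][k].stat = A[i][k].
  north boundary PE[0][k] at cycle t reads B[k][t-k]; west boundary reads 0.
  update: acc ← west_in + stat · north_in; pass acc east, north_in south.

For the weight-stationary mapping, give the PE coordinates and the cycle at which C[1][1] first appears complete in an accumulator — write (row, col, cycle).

WS — PE[1][1] is where C[1][1] collects:
  c0 r1c1: 0 / 0 / 0
  c1 r1c1: 0 / 0 / 0
  c2 r1c1: 22 / 8 / 22
  c3 r1c1: 16 / 6 / 16

(row, col, cycle) = (1, 1, 3)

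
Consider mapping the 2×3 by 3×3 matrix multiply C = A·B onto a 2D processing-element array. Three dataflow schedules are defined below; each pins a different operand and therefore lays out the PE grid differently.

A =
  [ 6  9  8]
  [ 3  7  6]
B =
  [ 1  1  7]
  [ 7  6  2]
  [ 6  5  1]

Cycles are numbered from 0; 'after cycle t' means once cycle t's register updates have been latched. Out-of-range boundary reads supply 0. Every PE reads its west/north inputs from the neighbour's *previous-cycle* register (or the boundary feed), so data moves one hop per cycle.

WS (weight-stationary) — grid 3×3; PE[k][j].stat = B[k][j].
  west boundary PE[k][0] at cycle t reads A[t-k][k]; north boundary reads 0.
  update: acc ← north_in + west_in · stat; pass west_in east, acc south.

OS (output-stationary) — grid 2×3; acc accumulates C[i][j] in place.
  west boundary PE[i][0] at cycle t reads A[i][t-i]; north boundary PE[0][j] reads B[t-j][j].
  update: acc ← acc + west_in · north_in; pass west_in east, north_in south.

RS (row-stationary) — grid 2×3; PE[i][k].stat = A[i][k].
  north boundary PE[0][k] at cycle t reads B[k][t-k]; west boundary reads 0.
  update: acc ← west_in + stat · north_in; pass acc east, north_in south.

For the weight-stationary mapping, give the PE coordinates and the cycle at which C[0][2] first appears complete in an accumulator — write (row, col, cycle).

WS: C[0][2] accumulates in PE[2][2]:
  after 0 — PE[2][2] acc=0, pass-E 0, pass-S 0
  after 1 — PE[2][2] acc=0, pass-E 0, pass-S 0
  after 2 — PE[2][2] acc=0, pass-E 0, pass-S 0
  after 3 — PE[2][2] acc=0, pass-E 0, pass-S 0
  after 4 — PE[2][2] acc=68, pass-E 8, pass-S 68

(row, col, cycle) = (2, 2, 4)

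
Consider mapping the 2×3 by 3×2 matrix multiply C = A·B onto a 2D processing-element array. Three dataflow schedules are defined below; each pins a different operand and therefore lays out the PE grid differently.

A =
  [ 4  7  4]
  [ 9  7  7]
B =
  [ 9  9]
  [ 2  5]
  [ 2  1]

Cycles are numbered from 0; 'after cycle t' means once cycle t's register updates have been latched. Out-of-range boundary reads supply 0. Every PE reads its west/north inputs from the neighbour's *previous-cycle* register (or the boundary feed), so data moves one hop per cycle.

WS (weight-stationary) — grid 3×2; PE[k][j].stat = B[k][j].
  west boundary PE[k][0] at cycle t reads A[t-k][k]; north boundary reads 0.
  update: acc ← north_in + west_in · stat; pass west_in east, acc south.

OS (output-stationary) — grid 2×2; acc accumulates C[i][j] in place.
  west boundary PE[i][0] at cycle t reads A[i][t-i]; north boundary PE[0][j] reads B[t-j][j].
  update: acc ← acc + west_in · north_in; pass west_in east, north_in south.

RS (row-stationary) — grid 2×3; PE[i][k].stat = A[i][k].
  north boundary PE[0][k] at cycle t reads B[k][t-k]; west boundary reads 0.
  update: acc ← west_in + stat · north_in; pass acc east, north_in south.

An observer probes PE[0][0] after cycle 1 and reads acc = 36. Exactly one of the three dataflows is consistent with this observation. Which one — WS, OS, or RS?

dataflow = RS

— WS: 3×2; PE[0][0] trace:
  @0  [0,0]  acc 36  |  →4  ↓36
  @1  [0,0]  acc 81  |  →9  ↓81
— OS: 2×2; PE[0][0] trace:
  @0  [0,0]  acc 36  |  →4  ↓9
  @1  [0,0]  acc 50  |  →7  ↓2
— RS: 2×3; PE[0][0] trace:
  @0  [0,0]  acc 36  |  →36  ↓9
  @1  [0,0]  acc 36  |  →36  ↓9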